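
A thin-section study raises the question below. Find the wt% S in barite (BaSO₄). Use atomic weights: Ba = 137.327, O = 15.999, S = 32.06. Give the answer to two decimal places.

13.74 mass %

M(BaSO₄) = 233.383 g/mol.
S contributes 1 × 32.06 = 32.060 g per mole.
32.060/233.383 = 0.1374 → 13.74%.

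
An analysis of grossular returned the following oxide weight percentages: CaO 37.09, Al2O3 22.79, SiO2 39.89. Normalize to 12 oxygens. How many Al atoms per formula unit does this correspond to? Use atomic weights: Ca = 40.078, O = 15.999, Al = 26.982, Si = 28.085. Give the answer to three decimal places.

2.017 Al apfu

CaO (M=56.077): mol = 0.66141; Ca = 0.66141, O = 0.66141.
Al2O3 (M=101.961): mol = 0.22352; Al = 0.44704, O = 0.67056.
SiO2 (M=60.083): mol = 0.66391; Si = 0.66391, O = 1.32782.
ΣO = 2.65979; factor = 12/ΣO = 4.51163.
Al apfu = 0.44704 × 4.51163 = 2.017.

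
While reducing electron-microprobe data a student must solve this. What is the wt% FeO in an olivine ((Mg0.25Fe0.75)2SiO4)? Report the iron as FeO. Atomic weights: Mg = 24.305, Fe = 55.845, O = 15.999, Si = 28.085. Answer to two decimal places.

Formula mass = 188.001 g/mol.
1.50 Fe → 1.5000 mol FeO per formula unit; M(FeO) = 71.844, so FeO mass = 107.766 g.
107.766/188.001 × 100 = 57.32 wt%.

57.32 wt%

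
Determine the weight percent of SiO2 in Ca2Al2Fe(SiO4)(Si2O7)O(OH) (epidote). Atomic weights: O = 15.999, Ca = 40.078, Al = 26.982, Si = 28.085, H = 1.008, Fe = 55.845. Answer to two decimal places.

37.30 wt%

Molar mass of Ca2Al2Fe(SiO4)(Si2O7)O(OH) = 2·40.078 + 2·26.982 + 1·55.845 + 3·28.085 + 13·15.999 + 1·1.008 = 483.215 g/mol.
Each formula unit contains 3 Si, equivalent to 3/1 = 3.0000 mol SiO2.
M(SiO2) = 1×28.085 + 2×15.999 = 60.083 g/mol.
Mass of SiO2 per formula unit = 3.0000 × 60.083 = 180.249 g.
SiO2 wt% = 180.249 / 483.215 × 100 = 37.30%.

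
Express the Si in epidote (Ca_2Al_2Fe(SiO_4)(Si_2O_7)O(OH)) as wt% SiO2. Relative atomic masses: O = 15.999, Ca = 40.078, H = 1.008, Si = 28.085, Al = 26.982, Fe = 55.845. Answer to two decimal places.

Formula mass = 483.215 g/mol.
3 Si → 3.0000 mol SiO2 per formula unit; M(SiO2) = 60.083, so SiO2 mass = 180.249 g.
180.249/483.215 × 100 = 37.30 wt%.

37.30 wt%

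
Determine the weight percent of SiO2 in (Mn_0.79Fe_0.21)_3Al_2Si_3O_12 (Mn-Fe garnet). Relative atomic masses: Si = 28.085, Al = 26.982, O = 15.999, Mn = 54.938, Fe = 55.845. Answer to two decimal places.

36.37 wt%

Formula mass = 495.592 g/mol.
3 Si → 3.0000 mol SiO2 per formula unit; M(SiO2) = 60.083, so SiO2 mass = 180.249 g.
180.249/495.592 × 100 = 36.37 wt%.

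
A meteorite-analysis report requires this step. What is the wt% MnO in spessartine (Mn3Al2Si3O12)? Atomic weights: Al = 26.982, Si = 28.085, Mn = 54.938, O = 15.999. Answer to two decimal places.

M(Mn3Al2Si3O12) = 495.021 g/mol; M(MnO) = 70.937 g/mol.
Moles MnO per formula unit = 3 Mn ÷ 1 = 3.0000.
MnO fraction = (3.0000 × 70.937) / 495.021 = 212.811/495.021 = 0.4299.

42.99 wt%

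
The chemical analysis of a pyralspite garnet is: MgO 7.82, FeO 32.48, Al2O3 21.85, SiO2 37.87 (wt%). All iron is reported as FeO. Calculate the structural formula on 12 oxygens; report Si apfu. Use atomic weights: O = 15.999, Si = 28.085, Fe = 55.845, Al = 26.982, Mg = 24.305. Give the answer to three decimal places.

MgO (M=40.304): mol = 0.19403; Mg = 0.19403, O = 0.19403.
FeO (M=71.844): mol = 0.45209; Fe = 0.45209, O = 0.45209.
Al2O3 (M=101.961): mol = 0.21430; Al = 0.42860, O = 0.64290.
SiO2 (M=60.083): mol = 0.63029; Si = 0.63029, O = 1.26058.
ΣO = 2.54960; factor = 12/ΣO = 4.70662.
Si apfu = 0.63029 × 4.70662 = 2.967.

2.967 Si apfu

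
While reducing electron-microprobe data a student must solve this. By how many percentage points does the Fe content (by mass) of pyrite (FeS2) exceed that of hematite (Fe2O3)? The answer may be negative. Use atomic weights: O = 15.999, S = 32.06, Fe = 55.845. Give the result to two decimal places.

M(FeS2) = 119.965 g/mol, so wt% Fe = 55.845/119.965 × 100 = 46.55%.
M(Fe2O3) = 159.687 g/mol, so wt% Fe = 111.690/159.687 × 100 = 69.94%.
46.55 − 69.94 = -23.39 pp.

-23.39 percentage points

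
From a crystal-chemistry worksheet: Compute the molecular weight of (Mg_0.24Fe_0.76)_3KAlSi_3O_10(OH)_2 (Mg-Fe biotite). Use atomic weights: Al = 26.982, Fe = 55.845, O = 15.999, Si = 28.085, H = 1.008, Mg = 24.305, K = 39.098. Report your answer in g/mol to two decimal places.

M = 0.72·24.305 + 2.28·55.845 + 1·39.098 + 1·26.982 + 3·28.085 + 12·15.999 + 2·1.008

489.17 g/mol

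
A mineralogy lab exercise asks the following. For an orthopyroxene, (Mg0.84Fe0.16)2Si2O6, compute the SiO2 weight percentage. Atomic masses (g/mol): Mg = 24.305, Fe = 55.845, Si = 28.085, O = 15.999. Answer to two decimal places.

56.99 wt%

M((Mg0.84Fe0.16)2Si2O6) = 210.867 g/mol; M(SiO2) = 60.083 g/mol.
Moles SiO2 per formula unit = 2 Si ÷ 1 = 2.0000.
SiO2 fraction = (2.0000 × 60.083) / 210.867 = 120.166/210.867 = 0.5699.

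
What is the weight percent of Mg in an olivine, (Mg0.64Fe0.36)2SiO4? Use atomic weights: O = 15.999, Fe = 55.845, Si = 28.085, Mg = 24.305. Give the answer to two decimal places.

19.04 weight percent

Formula mass = 1.28*24.305 + 0.72*55.845 + 1*28.085 + 4*15.999 = 163.400 g/mol, of which 31.110 g is Mg.
So Mg makes up 31.110/163.400 = 0.1904 of the mass, i.e. 19.04%.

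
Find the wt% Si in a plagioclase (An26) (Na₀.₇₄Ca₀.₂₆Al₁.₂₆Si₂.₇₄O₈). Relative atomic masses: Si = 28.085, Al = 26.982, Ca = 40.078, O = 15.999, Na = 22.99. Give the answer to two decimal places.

M(Na₀.₇₄Ca₀.₂₆Al₁.₂₆Si₂.₇₄O₈) = 266.375 g/mol.
Si contributes 2.74 × 28.085 = 76.953 g per mole.
76.953/266.375 = 0.2889 → 28.89%.

28.89 wt%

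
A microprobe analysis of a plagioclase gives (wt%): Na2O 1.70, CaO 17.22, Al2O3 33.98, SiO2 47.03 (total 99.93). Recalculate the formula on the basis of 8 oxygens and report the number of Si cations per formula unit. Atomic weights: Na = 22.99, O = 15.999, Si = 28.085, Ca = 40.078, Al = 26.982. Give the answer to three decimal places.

2.159 Si apfu

1.70 wt% Na2O ÷ 61.979 g/mol = 0.02743 mol, giving 0.05486 Na and 0.02743 O.
17.22 wt% CaO ÷ 56.077 g/mol = 0.30708 mol, giving 0.30708 Ca and 0.30708 O.
33.98 wt% Al2O3 ÷ 101.961 g/mol = 0.33326 mol, giving 0.66652 Al and 0.99978 O.
47.03 wt% SiO2 ÷ 60.083 g/mol = 0.78275 mol, giving 0.78275 Si and 1.56550 O.
Oxygen sums to 2.89979; scaling by 8/2.89979 = 2.75882 puts the formula on 8 O.
Si: 0.78275 × 2.75882 = 2.159 atoms per formula unit.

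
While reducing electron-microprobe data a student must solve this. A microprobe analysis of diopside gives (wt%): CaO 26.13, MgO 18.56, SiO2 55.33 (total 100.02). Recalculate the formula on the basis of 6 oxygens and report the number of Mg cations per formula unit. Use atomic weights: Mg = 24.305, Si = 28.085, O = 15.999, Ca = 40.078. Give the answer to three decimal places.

0.998 Mg apfu

26.13 wt% CaO ÷ 56.077 g/mol = 0.46597 mol, giving 0.46597 Ca and 0.46597 O.
18.56 wt% MgO ÷ 40.304 g/mol = 0.46050 mol, giving 0.46050 Mg and 0.46050 O.
55.33 wt% SiO2 ÷ 60.083 g/mol = 0.92089 mol, giving 0.92089 Si and 1.84178 O.
Oxygen sums to 2.76825; scaling by 6/2.76825 = 2.16743 puts the formula on 6 O.
Mg: 0.46050 × 2.16743 = 0.998 atoms per formula unit.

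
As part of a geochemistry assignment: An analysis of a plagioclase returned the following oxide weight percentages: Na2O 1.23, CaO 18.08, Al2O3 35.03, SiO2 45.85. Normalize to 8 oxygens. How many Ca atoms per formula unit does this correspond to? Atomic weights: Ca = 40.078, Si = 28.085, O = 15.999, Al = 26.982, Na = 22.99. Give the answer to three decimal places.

0.890 Ca apfu

1.23 wt% Na2O ÷ 61.979 g/mol = 0.01985 mol, giving 0.03970 Na and 0.01985 O.
18.08 wt% CaO ÷ 56.077 g/mol = 0.32241 mol, giving 0.32241 Ca and 0.32241 O.
35.03 wt% Al2O3 ÷ 101.961 g/mol = 0.34356 mol, giving 0.68712 Al and 1.03068 O.
45.85 wt% SiO2 ÷ 60.083 g/mol = 0.76311 mol, giving 0.76311 Si and 1.52622 O.
Oxygen sums to 2.89916; scaling by 8/2.89916 = 2.75942 puts the formula on 8 O.
Ca: 0.32241 × 2.75942 = 0.890 atoms per formula unit.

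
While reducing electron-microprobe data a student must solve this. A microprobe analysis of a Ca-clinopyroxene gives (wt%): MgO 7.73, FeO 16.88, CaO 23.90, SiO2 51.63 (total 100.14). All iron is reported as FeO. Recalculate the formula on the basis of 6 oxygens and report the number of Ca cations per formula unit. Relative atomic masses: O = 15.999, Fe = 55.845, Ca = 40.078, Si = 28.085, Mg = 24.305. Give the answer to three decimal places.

0.994 Ca apfu

7.73 wt% MgO ÷ 40.304 g/mol = 0.19179 mol, giving 0.19179 Mg and 0.19179 O.
16.88 wt% FeO ÷ 71.844 g/mol = 0.23495 mol, giving 0.23495 Fe and 0.23495 O.
23.90 wt% CaO ÷ 56.077 g/mol = 0.42620 mol, giving 0.42620 Ca and 0.42620 O.
51.63 wt% SiO2 ÷ 60.083 g/mol = 0.85931 mol, giving 0.85931 Si and 1.71862 O.
Oxygen sums to 2.57156; scaling by 6/2.57156 = 2.33321 puts the formula on 6 O.
Ca: 0.42620 × 2.33321 = 0.994 atoms per formula unit.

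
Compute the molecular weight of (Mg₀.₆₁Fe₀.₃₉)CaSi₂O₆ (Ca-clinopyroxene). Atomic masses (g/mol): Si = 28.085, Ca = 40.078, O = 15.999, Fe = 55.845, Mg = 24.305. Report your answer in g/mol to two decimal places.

M = 0.61·24.305 + 0.39·55.845 + 1·40.078 + 2·28.085 + 6·15.999

228.85 g/mol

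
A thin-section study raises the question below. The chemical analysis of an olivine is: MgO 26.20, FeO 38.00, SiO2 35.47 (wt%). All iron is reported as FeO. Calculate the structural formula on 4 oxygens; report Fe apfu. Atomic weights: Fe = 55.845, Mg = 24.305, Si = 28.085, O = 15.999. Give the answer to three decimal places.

0.897 Fe apfu

26.20 wt% MgO ÷ 40.304 g/mol = 0.65006 mol, giving 0.65006 Mg and 0.65006 O.
38.00 wt% FeO ÷ 71.844 g/mol = 0.52892 mol, giving 0.52892 Fe and 0.52892 O.
35.47 wt% SiO2 ÷ 60.083 g/mol = 0.59035 mol, giving 0.59035 Si and 1.18070 O.
Oxygen sums to 2.35968; scaling by 4/2.35968 = 1.69515 puts the formula on 4 O.
Fe: 0.52892 × 1.69515 = 0.897 atoms per formula unit.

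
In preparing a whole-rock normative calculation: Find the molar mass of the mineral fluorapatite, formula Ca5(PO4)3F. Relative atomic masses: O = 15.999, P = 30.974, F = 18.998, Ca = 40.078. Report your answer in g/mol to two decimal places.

504.30 g/mol

M = 5×40.078 + 3×30.974 + 12×15.999 + 1×18.998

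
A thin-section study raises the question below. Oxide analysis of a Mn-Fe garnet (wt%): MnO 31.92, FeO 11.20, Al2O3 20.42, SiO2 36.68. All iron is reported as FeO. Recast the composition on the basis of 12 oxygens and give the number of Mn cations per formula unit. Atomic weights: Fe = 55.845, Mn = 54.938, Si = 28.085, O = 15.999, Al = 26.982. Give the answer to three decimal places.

MnO: 31.92/70.937 = 0.44998 mol → 0.44998 mol Mn, 0.44998 mol O.
FeO: 11.20/71.844 = 0.15589 mol → 0.15589 mol Fe, 0.15589 mol O.
Al2O3: 20.42/101.961 = 0.20027 mol → 0.40054 mol Al, 0.60081 mol O.
SiO2: 36.68/60.083 = 0.61049 mol → 0.61049 mol Si, 1.22098 mol O.
Total oxygen = 2.42766 mol. Normalization factor = 12/2.42766 = 4.94303.
Mn per 12 O = 0.44998 × 4.94303 = 2.224.

2.224 Mn apfu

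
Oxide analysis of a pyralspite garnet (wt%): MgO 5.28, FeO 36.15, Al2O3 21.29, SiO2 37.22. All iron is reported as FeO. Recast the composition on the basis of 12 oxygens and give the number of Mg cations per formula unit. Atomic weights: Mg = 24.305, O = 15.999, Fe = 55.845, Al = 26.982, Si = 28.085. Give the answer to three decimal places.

5.28 wt% MgO ÷ 40.304 g/mol = 0.13100 mol, giving 0.13100 Mg and 0.13100 O.
36.15 wt% FeO ÷ 71.844 g/mol = 0.50317 mol, giving 0.50317 Fe and 0.50317 O.
21.29 wt% Al2O3 ÷ 101.961 g/mol = 0.20881 mol, giving 0.41762 Al and 0.62643 O.
37.22 wt% SiO2 ÷ 60.083 g/mol = 0.61948 mol, giving 0.61948 Si and 1.23896 O.
Oxygen sums to 2.49956; scaling by 12/2.49956 = 4.80084 puts the formula on 12 O.
Mg: 0.13100 × 4.80084 = 0.629 atoms per formula unit.

0.629 Mg apfu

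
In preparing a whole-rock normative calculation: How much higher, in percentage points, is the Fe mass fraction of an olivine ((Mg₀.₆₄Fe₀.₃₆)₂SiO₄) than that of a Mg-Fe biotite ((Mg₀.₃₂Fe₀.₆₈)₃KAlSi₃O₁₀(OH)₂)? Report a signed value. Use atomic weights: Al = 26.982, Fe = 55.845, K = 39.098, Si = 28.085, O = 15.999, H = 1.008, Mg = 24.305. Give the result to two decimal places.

0.95 percentage points

M((Mg₀.₆₄Fe₀.₃₆)₂SiO₄) = 163.400 g/mol, so wt% Fe = 40.208/163.400 × 100 = 24.61%.
M((Mg₀.₃₂Fe₀.₆₈)₃KAlSi₃O₁₀(OH)₂) = 481.596 g/mol, so wt% Fe = 113.924/481.596 × 100 = 23.66%.
24.61 − 23.66 = 0.95 pp.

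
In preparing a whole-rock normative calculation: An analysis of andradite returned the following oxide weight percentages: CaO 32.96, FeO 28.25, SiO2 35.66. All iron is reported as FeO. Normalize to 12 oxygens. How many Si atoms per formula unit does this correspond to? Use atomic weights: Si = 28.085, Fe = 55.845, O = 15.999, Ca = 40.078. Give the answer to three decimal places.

3.285 Si apfu

32.96 wt% CaO ÷ 56.077 g/mol = 0.58776 mol, giving 0.58776 Ca and 0.58776 O.
28.25 wt% FeO ÷ 71.844 g/mol = 0.39321 mol, giving 0.39321 Fe and 0.39321 O.
35.66 wt% SiO2 ÷ 60.083 g/mol = 0.59351 mol, giving 0.59351 Si and 1.18702 O.
Oxygen sums to 2.16799; scaling by 12/2.16799 = 5.53508 puts the formula on 12 O.
Si: 0.59351 × 5.53508 = 3.285 atoms per formula unit.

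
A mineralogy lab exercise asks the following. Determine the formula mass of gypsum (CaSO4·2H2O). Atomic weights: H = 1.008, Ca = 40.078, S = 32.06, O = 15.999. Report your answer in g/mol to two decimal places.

172.16 g/mol

Ca: 1 × 40.078 = 40.0780
S: 1 × 32.06 = 32.0600
O: 6 × 15.999 = 95.9940
H: 4 × 1.008 = 4.0320
Summing the contributions gives the formula mass.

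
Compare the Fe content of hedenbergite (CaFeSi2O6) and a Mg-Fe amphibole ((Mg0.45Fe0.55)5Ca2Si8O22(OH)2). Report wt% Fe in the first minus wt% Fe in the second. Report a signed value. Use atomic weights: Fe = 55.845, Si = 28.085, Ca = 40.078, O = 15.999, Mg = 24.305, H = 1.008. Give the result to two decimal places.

5.43 percentage points

Fe in CaFeSi2O6: molar mass 248.087 g/mol; 1×55.845 = 55.845 g → 22.51 wt%.
Fe in (Mg0.45Fe0.55)5Ca2Si8O22(OH)2: molar mass 899.088 g/mol; 2.75×55.845 = 153.574 g → 17.08 wt%.
Difference = 22.51 − 17.08 = 5.43 percentage points.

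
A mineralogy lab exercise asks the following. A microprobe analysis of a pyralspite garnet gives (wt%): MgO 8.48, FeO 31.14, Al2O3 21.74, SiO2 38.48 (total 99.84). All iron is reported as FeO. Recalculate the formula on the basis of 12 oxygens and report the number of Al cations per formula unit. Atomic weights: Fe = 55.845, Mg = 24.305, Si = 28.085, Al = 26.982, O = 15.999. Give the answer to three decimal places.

MgO (M=40.304): mol = 0.21040; Mg = 0.21040, O = 0.21040.
FeO (M=71.844): mol = 0.43344; Fe = 0.43344, O = 0.43344.
Al2O3 (M=101.961): mol = 0.21322; Al = 0.42644, O = 0.63966.
SiO2 (M=60.083): mol = 0.64045; Si = 0.64045, O = 1.28090.
ΣO = 2.56440; factor = 12/ΣO = 4.67946.
Al apfu = 0.42644 × 4.67946 = 1.996.

1.996 Al apfu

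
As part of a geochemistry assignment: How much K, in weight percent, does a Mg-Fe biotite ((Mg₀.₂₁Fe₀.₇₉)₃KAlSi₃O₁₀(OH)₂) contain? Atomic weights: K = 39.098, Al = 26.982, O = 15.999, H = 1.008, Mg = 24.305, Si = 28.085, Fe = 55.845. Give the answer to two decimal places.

Formula mass = 0.63×24.305 + 2.37×55.845 + 1×39.098 + 1×26.982 + 3×28.085 + 12×15.999 + 2×1.008 = 492.004 g/mol, of which 39.098 g is K.
So K makes up 39.098/492.004 = 0.0795 of the mass, i.e. 7.95%.

7.95 weight percent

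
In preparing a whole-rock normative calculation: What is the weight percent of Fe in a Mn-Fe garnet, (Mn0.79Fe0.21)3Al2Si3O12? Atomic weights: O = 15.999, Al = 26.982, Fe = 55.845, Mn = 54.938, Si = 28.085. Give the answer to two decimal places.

7.10 weight percent

Formula mass = 2.37·54.938 + 0.63·55.845 + 2·26.982 + 3·28.085 + 12·15.999 = 495.592 g/mol, of which 35.182 g is Fe.
So Fe makes up 35.182/495.592 = 0.0710 of the mass, i.e. 7.10%.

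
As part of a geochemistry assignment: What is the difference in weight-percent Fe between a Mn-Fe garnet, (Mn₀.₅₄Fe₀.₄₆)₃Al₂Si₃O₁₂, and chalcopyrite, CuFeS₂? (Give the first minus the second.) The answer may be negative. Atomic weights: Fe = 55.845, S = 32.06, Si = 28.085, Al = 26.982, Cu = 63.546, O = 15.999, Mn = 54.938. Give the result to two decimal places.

-14.90 percentage points

First mineral: 77.066 g Fe in 496.273 g formula = 15.53 wt% Fe.
Second mineral: 55.845 g Fe in 183.511 g formula = 30.43 wt% Fe.
15.53% − 30.43% gives a difference of -14.90 percentage points.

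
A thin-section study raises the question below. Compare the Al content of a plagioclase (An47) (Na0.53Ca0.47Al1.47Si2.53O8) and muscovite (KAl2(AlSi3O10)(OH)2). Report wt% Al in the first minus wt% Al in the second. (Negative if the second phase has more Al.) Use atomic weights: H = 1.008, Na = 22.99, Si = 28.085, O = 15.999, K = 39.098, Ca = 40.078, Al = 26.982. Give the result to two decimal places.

Al in Na0.53Ca0.47Al1.47Si2.53O8: molar mass 269.732 g/mol; 1.47×26.982 = 39.664 g → 14.70 wt%.
Al in KAl2(AlSi3O10)(OH)2: molar mass 398.303 g/mol; 3×26.982 = 80.946 g → 20.32 wt%.
Difference = 14.70 − 20.32 = -5.62 percentage points.

-5.62 percentage points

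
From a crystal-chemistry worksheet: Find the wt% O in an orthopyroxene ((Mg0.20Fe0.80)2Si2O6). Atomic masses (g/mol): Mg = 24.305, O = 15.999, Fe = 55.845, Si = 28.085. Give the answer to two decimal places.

M((Mg0.20Fe0.80)2Si2O6) = 251.238 g/mol.
O contributes 6 × 15.999 = 95.994 g per mole.
95.994/251.238 = 0.3821 → 38.21%.

38.21 wt%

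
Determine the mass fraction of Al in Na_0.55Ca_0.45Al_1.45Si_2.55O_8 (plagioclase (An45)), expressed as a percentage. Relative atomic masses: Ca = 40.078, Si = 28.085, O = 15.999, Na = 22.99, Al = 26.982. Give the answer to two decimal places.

Molar mass of Na_0.55Ca_0.45Al_1.45Si_2.55O_8: 0.55·22.99 + 0.45·40.078 + 1.45·26.982 + 2.55·28.085 + 8·15.999 = 269.412 g/mol.
Mass of Al per formula unit: 1.45 × 26.982 = 39.124 g.
Weight fraction Al = 39.124 / 269.412 = 0.1452.

14.52 weight percent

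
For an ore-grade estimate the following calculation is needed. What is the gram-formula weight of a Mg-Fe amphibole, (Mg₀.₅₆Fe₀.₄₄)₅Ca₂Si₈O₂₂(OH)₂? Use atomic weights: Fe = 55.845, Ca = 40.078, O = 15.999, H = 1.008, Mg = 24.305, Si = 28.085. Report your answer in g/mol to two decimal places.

881.74 g/mol

Mg: 2.80 × 24.305 = 68.0540
Fe: 2.20 × 55.845 = 122.8590
Ca: 2 × 40.078 = 80.1560
Si: 8 × 28.085 = 224.6800
O: 24 × 15.999 = 383.9760
H: 2 × 1.008 = 2.0160
Summing the contributions gives the formula mass.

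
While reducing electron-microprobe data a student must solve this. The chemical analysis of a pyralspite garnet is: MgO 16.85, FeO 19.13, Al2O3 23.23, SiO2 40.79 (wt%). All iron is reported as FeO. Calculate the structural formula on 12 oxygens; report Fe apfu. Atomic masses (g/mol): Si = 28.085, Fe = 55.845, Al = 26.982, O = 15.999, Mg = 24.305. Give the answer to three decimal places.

MgO: 16.85/40.304 = 0.41807 mol → 0.41807 mol Mg, 0.41807 mol O.
FeO: 19.13/71.844 = 0.26627 mol → 0.26627 mol Fe, 0.26627 mol O.
Al2O3: 23.23/101.961 = 0.22783 mol → 0.45566 mol Al, 0.68349 mol O.
SiO2: 40.79/60.083 = 0.67889 mol → 0.67889 mol Si, 1.35778 mol O.
Total oxygen = 2.72561 mol. Normalization factor = 12/2.72561 = 4.40268.
Fe per 12 O = 0.26627 × 4.40268 = 1.172.

1.172 Fe apfu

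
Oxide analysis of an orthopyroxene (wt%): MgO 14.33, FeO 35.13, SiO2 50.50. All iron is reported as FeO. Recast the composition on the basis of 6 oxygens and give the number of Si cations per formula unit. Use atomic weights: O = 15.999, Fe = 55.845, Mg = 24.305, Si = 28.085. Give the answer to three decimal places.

1.997 Si apfu

14.33 wt% MgO ÷ 40.304 g/mol = 0.35555 mol, giving 0.35555 Mg and 0.35555 O.
35.13 wt% FeO ÷ 71.844 g/mol = 0.48898 mol, giving 0.48898 Fe and 0.48898 O.
50.50 wt% SiO2 ÷ 60.083 g/mol = 0.84050 mol, giving 0.84050 Si and 1.68100 O.
Oxygen sums to 2.52553; scaling by 6/2.52553 = 2.37574 puts the formula on 6 O.
Si: 0.84050 × 2.37574 = 1.997 atoms per formula unit.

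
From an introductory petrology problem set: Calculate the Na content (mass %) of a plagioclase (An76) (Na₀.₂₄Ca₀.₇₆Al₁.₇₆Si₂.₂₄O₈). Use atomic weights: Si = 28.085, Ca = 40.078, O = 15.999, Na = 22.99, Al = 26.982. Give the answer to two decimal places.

Formula mass = 0.24*22.99 + 0.76*40.078 + 1.76*26.982 + 2.24*28.085 + 8*15.999 = 274.368 g/mol, of which 5.518 g is Na.
So Na makes up 5.518/274.368 = 0.0201 of the mass, i.e. 2.01%.

2.01 mass %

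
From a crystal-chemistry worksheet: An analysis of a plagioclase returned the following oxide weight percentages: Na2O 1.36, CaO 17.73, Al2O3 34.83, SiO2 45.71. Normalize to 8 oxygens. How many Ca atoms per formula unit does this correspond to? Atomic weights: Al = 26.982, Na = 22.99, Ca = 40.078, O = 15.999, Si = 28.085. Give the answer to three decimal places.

0.877 Ca apfu

Na2O (M=61.979): mol = 0.02194; Na = 0.04388, O = 0.02194.
CaO (M=56.077): mol = 0.31617; Ca = 0.31617, O = 0.31617.
Al2O3 (M=101.961): mol = 0.34160; Al = 0.68320, O = 1.02480.
SiO2 (M=60.083): mol = 0.76078; Si = 0.76078, O = 1.52156.
ΣO = 2.88447; factor = 8/ΣO = 2.77347.
Ca apfu = 0.31617 × 2.77347 = 0.877.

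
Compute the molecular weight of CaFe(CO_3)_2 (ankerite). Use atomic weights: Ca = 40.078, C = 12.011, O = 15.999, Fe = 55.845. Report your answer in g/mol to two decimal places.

215.94 g/mol

The formula mass is the sum 1*40.078 + 1*55.845 + 2*12.011 + 6*15.999.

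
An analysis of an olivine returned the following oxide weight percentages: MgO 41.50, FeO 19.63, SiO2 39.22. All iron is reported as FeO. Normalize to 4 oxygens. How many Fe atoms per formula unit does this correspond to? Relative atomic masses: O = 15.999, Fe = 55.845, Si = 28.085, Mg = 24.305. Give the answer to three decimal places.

41.50 wt% MgO ÷ 40.304 g/mol = 1.02967 mol, giving 1.02967 Mg and 1.02967 O.
19.63 wt% FeO ÷ 71.844 g/mol = 0.27323 mol, giving 0.27323 Fe and 0.27323 O.
39.22 wt% SiO2 ÷ 60.083 g/mol = 0.65276 mol, giving 0.65276 Si and 1.30552 O.
Oxygen sums to 2.60842; scaling by 4/2.60842 = 1.53350 puts the formula on 4 O.
Fe: 0.27323 × 1.53350 = 0.419 atoms per formula unit.

0.419 Fe apfu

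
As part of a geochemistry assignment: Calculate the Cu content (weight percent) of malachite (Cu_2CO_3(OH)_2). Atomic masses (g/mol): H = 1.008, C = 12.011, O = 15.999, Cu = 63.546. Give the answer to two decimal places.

57.48 weight percent

Formula mass = 2×63.546 + 1×12.011 + 5×15.999 + 2×1.008 = 221.114 g/mol, of which 127.092 g is Cu.
So Cu makes up 127.092/221.114 = 0.5748 of the mass, i.e. 57.48%.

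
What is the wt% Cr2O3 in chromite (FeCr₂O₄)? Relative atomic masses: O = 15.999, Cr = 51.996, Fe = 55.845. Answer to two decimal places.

67.90 wt%

Formula mass = 223.833 g/mol.
2 Cr → 1.0000 mol Cr2O3 per formula unit; M(Cr2O3) = 151.989, so Cr2O3 mass = 151.989 g.
151.989/223.833 × 100 = 67.90 wt%.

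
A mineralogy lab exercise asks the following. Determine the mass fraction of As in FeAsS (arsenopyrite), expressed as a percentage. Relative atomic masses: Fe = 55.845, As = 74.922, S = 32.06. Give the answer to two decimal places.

M(FeAsS) = 162.827 g/mol.
As contributes 1 × 74.922 = 74.922 g per mole.
74.922/162.827 = 0.4601 → 46.01%.

46.01 wt%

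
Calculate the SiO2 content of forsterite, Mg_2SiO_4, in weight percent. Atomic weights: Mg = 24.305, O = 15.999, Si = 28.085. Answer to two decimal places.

M(Mg_2SiO_4) = 140.691 g/mol; M(SiO2) = 60.083 g/mol.
Moles SiO2 per formula unit = 1 Si ÷ 1 = 1.0000.
SiO2 fraction = (1.0000 × 60.083) / 140.691 = 60.083/140.691 = 0.4271.

42.71 wt%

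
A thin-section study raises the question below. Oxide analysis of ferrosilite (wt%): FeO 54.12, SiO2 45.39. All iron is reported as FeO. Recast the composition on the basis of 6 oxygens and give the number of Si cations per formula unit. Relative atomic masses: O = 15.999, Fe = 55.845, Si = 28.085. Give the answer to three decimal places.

FeO: 54.12/71.844 = 0.75330 mol → 0.75330 mol Fe, 0.75330 mol O.
SiO2: 45.39/60.083 = 0.75545 mol → 0.75545 mol Si, 1.51090 mol O.
Total oxygen = 2.26420 mol. Normalization factor = 6/2.26420 = 2.64994.
Si per 6 O = 0.75545 × 2.64994 = 2.002.

2.002 Si apfu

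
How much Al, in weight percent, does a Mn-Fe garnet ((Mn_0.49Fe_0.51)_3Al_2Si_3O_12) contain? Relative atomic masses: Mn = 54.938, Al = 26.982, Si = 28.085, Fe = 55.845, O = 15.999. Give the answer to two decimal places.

Formula mass = 1.47·54.938 + 1.53·55.845 + 2·26.982 + 3·28.085 + 12·15.999 = 496.409 g/mol, of which 53.964 g is Al.
So Al makes up 53.964/496.409 = 0.1087 of the mass, i.e. 10.87%.

10.87 weight percent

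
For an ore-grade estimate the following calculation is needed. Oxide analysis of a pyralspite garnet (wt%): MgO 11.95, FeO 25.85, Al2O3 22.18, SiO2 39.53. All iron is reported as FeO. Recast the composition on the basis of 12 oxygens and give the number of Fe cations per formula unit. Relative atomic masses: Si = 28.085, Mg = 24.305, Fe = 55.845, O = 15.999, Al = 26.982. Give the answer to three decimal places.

MgO: 11.95/40.304 = 0.29650 mol → 0.29650 mol Mg, 0.29650 mol O.
FeO: 25.85/71.844 = 0.35981 mol → 0.35981 mol Fe, 0.35981 mol O.
Al2O3: 22.18/101.961 = 0.21753 mol → 0.43506 mol Al, 0.65259 mol O.
SiO2: 39.53/60.083 = 0.65792 mol → 0.65792 mol Si, 1.31584 mol O.
Total oxygen = 2.62474 mol. Normalization factor = 12/2.62474 = 4.57188.
Fe per 12 O = 0.35981 × 4.57188 = 1.645.

1.645 Fe apfu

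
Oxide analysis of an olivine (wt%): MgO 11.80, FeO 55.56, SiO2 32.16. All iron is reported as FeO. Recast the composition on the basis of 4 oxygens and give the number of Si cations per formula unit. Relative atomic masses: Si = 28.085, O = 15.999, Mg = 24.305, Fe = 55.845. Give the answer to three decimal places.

1.002 Si apfu

MgO (M=40.304): mol = 0.29277; Mg = 0.29277, O = 0.29277.
FeO (M=71.844): mol = 0.77334; Fe = 0.77334, O = 0.77334.
SiO2 (M=60.083): mol = 0.53526; Si = 0.53526, O = 1.07052.
ΣO = 2.13663; factor = 4/ΣO = 1.87211.
Si apfu = 0.53526 × 1.87211 = 1.002.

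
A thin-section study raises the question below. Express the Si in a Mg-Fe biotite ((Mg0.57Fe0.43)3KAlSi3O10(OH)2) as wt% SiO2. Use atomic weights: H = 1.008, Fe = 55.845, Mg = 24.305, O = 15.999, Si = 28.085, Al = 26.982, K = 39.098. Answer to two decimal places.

M((Mg0.57Fe0.43)3KAlSi3O10(OH)2) = 457.941 g/mol; M(SiO2) = 60.083 g/mol.
Moles SiO2 per formula unit = 3 Si ÷ 1 = 3.0000.
SiO2 fraction = (3.0000 × 60.083) / 457.941 = 180.249/457.941 = 0.3936.

39.36 wt%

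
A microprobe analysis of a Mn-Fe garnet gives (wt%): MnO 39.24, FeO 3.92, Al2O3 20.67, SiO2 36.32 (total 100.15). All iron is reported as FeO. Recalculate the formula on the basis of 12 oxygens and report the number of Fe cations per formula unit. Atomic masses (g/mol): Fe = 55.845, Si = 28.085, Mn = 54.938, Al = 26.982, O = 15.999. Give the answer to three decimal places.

0.270 Fe apfu

MnO: 39.24/70.937 = 0.55317 mol → 0.55317 mol Mn, 0.55317 mol O.
FeO: 3.92/71.844 = 0.05456 mol → 0.05456 mol Fe, 0.05456 mol O.
Al2O3: 20.67/101.961 = 0.20272 mol → 0.40544 mol Al, 0.60816 mol O.
SiO2: 36.32/60.083 = 0.60450 mol → 0.60450 mol Si, 1.20900 mol O.
Total oxygen = 2.42489 mol. Normalization factor = 12/2.42489 = 4.94868.
Fe per 12 O = 0.05456 × 4.94868 = 0.270.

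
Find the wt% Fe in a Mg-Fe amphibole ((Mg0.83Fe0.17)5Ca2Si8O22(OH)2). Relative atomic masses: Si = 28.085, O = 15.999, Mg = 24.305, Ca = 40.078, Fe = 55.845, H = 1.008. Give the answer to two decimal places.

M((Mg0.83Fe0.17)5Ca2Si8O22(OH)2) = 839.162 g/mol.
Fe contributes 0.85 × 55.845 = 47.468 g per mole.
47.468/839.162 = 0.0566 → 5.66%.

5.66 weight percent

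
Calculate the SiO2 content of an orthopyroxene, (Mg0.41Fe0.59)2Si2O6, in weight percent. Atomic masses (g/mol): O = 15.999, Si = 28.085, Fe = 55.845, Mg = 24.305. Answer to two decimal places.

50.49 wt%

Molar mass of (Mg0.41Fe0.59)2Si2O6 = 0.82*24.305 + 1.18*55.845 + 2*28.085 + 6*15.999 = 237.991 g/mol.
Each formula unit contains 2 Si, equivalent to 2/1 = 2.0000 mol SiO2.
M(SiO2) = 1×28.085 + 2×15.999 = 60.083 g/mol.
Mass of SiO2 per formula unit = 2.0000 × 60.083 = 120.166 g.
SiO2 wt% = 120.166 / 237.991 × 100 = 50.49%.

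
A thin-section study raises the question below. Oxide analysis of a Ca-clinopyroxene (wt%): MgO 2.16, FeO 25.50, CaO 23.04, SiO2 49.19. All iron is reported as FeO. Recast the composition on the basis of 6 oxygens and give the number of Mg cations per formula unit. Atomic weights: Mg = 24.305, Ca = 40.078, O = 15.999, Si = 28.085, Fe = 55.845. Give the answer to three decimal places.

MgO (M=40.304): mol = 0.05359; Mg = 0.05359, O = 0.05359.
FeO (M=71.844): mol = 0.35494; Fe = 0.35494, O = 0.35494.
CaO (M=56.077): mol = 0.41086; Ca = 0.41086, O = 0.41086.
SiO2 (M=60.083): mol = 0.81870; Si = 0.81870, O = 1.63740.
ΣO = 2.45679; factor = 6/ΣO = 2.44221.
Mg apfu = 0.05359 × 2.44221 = 0.131.

0.131 Mg apfu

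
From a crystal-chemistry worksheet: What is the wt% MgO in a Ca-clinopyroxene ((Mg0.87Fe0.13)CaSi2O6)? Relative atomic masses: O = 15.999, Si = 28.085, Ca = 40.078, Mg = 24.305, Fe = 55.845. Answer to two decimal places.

15.89 wt%

M((Mg0.87Fe0.13)CaSi2O6) = 220.647 g/mol; M(MgO) = 40.304 g/mol.
Moles MgO per formula unit = 0.87 Mg ÷ 1 = 0.8700.
MgO fraction = (0.8700 × 40.304) / 220.647 = 35.064/220.647 = 0.1589.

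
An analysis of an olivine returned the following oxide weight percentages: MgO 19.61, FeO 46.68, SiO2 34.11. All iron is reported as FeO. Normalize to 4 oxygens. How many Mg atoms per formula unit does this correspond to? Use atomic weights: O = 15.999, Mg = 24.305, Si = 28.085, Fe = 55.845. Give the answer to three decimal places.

19.61 wt% MgO ÷ 40.304 g/mol = 0.48655 mol, giving 0.48655 Mg and 0.48655 O.
46.68 wt% FeO ÷ 71.844 g/mol = 0.64974 mol, giving 0.64974 Fe and 0.64974 O.
34.11 wt% SiO2 ÷ 60.083 g/mol = 0.56771 mol, giving 0.56771 Si and 1.13542 O.
Oxygen sums to 2.27171; scaling by 4/2.27171 = 1.76079 puts the formula on 4 O.
Mg: 0.48655 × 1.76079 = 0.857 atoms per formula unit.

0.857 Mg apfu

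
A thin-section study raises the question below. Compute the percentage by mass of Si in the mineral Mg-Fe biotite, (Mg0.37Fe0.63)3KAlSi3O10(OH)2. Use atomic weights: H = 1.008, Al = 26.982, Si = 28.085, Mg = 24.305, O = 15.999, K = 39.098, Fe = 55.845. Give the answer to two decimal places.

17.67 weight percent

Molar mass of (Mg0.37Fe0.63)3KAlSi3O10(OH)2: 1.11×24.305 + 1.89×55.845 + 1×39.098 + 1×26.982 + 3×28.085 + 12×15.999 + 2×1.008 = 476.865 g/mol.
Mass of Si per formula unit: 3 × 28.085 = 84.255 g.
Weight fraction Si = 84.255 / 476.865 = 0.1767.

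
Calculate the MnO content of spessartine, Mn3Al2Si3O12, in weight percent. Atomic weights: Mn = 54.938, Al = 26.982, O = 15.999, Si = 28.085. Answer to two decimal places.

42.99 wt%

Formula mass = 495.021 g/mol.
3 Mn → 3.0000 mol MnO per formula unit; M(MnO) = 70.937, so MnO mass = 212.811 g.
212.811/495.021 × 100 = 42.99 wt%.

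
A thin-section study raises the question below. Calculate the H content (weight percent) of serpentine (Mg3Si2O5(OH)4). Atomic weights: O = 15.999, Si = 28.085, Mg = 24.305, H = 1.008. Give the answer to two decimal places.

1.46 weight percent

Molar mass of Mg3Si2O5(OH)4: 3·24.305 + 2·28.085 + 9·15.999 + 4·1.008 = 277.108 g/mol.
Mass of H per formula unit: 4 × 1.008 = 4.032 g.
Weight fraction H = 4.032 / 277.108 = 0.0146.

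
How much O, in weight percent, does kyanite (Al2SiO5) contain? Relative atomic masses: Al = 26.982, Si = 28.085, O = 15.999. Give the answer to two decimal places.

49.37 weight percent

Formula mass = 2·26.982 + 1·28.085 + 5·15.999 = 162.044 g/mol, of which 79.995 g is O.
So O makes up 79.995/162.044 = 0.4937 of the mass, i.e. 49.37%.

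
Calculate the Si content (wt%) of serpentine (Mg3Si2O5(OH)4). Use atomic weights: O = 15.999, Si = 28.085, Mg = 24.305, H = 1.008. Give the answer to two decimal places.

20.27 wt%

Molar mass of Mg3Si2O5(OH)4: 3×24.305 + 2×28.085 + 9×15.999 + 4×1.008 = 277.108 g/mol.
Mass of Si per formula unit: 2 × 28.085 = 56.170 g.
Weight fraction Si = 56.170 / 277.108 = 0.2027.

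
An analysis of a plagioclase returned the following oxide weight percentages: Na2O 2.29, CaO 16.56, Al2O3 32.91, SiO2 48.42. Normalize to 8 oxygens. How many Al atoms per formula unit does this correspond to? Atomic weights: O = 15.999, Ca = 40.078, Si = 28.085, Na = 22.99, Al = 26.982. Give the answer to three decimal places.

Na2O (M=61.979): mol = 0.03695; Na = 0.07390, O = 0.03695.
CaO (M=56.077): mol = 0.29531; Ca = 0.29531, O = 0.29531.
Al2O3 (M=101.961): mol = 0.32277; Al = 0.64554, O = 0.96831.
SiO2 (M=60.083): mol = 0.80589; Si = 0.80589, O = 1.61178.
ΣO = 2.91235; factor = 8/ΣO = 2.74692.
Al apfu = 0.64554 × 2.74692 = 1.773.

1.773 Al apfu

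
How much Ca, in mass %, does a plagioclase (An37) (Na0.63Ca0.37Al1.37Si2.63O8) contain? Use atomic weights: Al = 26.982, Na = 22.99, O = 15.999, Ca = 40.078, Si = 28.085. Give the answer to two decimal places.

5.53 mass %

Formula mass = 0.63*22.99 + 0.37*40.078 + 1.37*26.982 + 2.63*28.085 + 8*15.999 = 268.133 g/mol, of which 14.829 g is Ca.
So Ca makes up 14.829/268.133 = 0.0553 of the mass, i.e. 5.53%.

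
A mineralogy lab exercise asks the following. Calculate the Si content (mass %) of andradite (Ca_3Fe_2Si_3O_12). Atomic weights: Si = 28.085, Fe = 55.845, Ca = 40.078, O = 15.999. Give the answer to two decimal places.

16.58 mass %

Molar mass of Ca_3Fe_2Si_3O_12: 3×40.078 + 2×55.845 + 3×28.085 + 12×15.999 = 508.167 g/mol.
Mass of Si per formula unit: 3 × 28.085 = 84.255 g.
Weight fraction Si = 84.255 / 508.167 = 0.1658.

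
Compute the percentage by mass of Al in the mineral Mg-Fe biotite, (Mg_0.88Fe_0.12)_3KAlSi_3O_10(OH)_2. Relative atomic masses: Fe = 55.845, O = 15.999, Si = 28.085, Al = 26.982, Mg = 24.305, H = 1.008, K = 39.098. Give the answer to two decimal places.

Formula mass = 2.64*24.305 + 0.36*55.845 + 1*39.098 + 1*26.982 + 3*28.085 + 12*15.999 + 2*1.008 = 428.608 g/mol, of which 26.982 g is Al.
So Al makes up 26.982/428.608 = 0.0630 of the mass, i.e. 6.30%.

6.30 weight percent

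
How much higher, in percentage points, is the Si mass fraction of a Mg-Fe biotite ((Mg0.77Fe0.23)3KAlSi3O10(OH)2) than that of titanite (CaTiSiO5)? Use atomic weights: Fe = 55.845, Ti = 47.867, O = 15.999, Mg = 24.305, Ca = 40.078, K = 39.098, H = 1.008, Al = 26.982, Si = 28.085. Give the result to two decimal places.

Si in (Mg0.77Fe0.23)3KAlSi3O10(OH)2: molar mass 439.017 g/mol; 3×28.085 = 84.255 g → 19.19 wt%.
Si in CaTiSiO5: molar mass 196.025 g/mol; 1×28.085 = 28.085 g → 14.33 wt%.
Difference = 19.19 − 14.33 = 4.86 percentage points.

4.86 percentage points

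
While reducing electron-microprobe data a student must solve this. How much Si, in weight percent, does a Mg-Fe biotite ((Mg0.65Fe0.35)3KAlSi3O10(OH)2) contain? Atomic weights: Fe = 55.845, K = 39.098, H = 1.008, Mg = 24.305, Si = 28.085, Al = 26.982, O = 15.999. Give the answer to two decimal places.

18.71 weight percent

Formula mass = 1.95·24.305 + 1.05·55.845 + 1·39.098 + 1·26.982 + 3·28.085 + 12·15.999 + 2·1.008 = 450.371 g/mol, of which 84.255 g is Si.
So Si makes up 84.255/450.371 = 0.1871 of the mass, i.e. 18.71%.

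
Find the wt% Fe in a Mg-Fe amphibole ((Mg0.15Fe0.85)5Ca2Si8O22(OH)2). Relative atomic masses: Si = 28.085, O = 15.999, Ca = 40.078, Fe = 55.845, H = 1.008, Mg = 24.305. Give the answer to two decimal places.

Molar mass of (Mg0.15Fe0.85)5Ca2Si8O22(OH)2: 0.75*24.305 + 4.25*55.845 + 2*40.078 + 8*28.085 + 24*15.999 + 2*1.008 = 946.398 g/mol.
Mass of Fe per formula unit: 4.25 × 55.845 = 237.341 g.
Weight fraction Fe = 237.341 / 946.398 = 0.2508.

25.08 weight percent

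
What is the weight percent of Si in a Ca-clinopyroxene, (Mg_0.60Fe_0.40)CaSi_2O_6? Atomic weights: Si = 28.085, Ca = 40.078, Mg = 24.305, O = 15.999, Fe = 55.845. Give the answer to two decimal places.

M((Mg_0.60Fe_0.40)CaSi_2O_6) = 229.163 g/mol.
Si contributes 2 × 28.085 = 56.170 g per mole.
56.170/229.163 = 0.2451 → 24.51%.

24.51 weight percent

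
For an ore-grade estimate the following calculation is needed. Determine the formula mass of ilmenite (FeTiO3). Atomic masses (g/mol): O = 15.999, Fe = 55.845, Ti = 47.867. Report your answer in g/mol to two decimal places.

151.71 g/mol

The formula mass is the sum 1×55.845 + 1×47.867 + 3×15.999.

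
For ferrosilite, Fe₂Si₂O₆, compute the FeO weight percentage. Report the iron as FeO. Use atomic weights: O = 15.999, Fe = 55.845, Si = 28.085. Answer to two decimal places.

54.46 wt%

Molar mass of Fe₂Si₂O₆ = 2×55.845 + 2×28.085 + 6×15.999 = 263.854 g/mol.
Each formula unit contains 2 Fe, equivalent to 2/1 = 2.0000 mol FeO.
M(FeO) = 1×55.845 + 1×15.999 = 71.844 g/mol.
Mass of FeO per formula unit = 2.0000 × 71.844 = 143.688 g.
FeO wt% = 143.688 / 263.854 × 100 = 54.46%.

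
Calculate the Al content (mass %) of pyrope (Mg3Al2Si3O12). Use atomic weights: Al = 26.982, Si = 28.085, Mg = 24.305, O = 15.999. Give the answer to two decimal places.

Molar mass of Mg3Al2Si3O12: 3·24.305 + 2·26.982 + 3·28.085 + 12·15.999 = 403.122 g/mol.
Mass of Al per formula unit: 2 × 26.982 = 53.964 g.
Weight fraction Al = 53.964 / 403.122 = 0.1339.

13.39 mass %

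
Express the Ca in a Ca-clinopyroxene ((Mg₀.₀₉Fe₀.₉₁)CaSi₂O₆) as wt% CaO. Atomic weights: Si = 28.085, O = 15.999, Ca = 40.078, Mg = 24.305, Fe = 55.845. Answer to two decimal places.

Molar mass of (Mg₀.₀₉Fe₀.₉₁)CaSi₂O₆ = 0.09*24.305 + 0.91*55.845 + 1*40.078 + 2*28.085 + 6*15.999 = 245.248 g/mol.
Each formula unit contains 1 Ca, equivalent to 1/1 = 1.0000 mol CaO.
M(CaO) = 1×40.078 + 1×15.999 = 56.077 g/mol.
Mass of CaO per formula unit = 1.0000 × 56.077 = 56.077 g.
CaO wt% = 56.077 / 245.248 × 100 = 22.87%.

22.87 wt%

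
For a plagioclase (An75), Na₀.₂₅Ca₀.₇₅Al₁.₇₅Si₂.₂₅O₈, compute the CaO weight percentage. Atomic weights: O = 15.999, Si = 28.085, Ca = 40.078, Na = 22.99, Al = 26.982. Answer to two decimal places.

Molar mass of Na₀.₂₅Ca₀.₇₅Al₁.₇₅Si₂.₂₅O₈ = 0.25×22.99 + 0.75×40.078 + 1.75×26.982 + 2.25×28.085 + 8×15.999 = 274.208 g/mol.
Each formula unit contains 0.75 Ca, equivalent to 0.75/1 = 0.7500 mol CaO.
M(CaO) = 1×40.078 + 1×15.999 = 56.077 g/mol.
Mass of CaO per formula unit = 0.7500 × 56.077 = 42.058 g.
CaO wt% = 42.058 / 274.208 × 100 = 15.34%.

15.34 wt%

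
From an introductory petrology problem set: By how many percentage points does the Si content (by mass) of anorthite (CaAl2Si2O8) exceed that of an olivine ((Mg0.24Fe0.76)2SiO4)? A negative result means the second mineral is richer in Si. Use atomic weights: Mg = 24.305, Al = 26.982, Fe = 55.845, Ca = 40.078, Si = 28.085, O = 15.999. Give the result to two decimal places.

5.30 percentage points

M(CaAl2Si2O8) = 278.204 g/mol, so wt% Si = 56.170/278.204 × 100 = 20.19%.
M((Mg0.24Fe0.76)2SiO4) = 188.632 g/mol, so wt% Si = 28.085/188.632 × 100 = 14.89%.
20.19 − 14.89 = 5.30 pp.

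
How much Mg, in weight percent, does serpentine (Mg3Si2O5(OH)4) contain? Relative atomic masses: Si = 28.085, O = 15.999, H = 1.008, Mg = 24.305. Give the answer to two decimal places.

26.31 weight percent

M(Mg3Si2O5(OH)4) = 277.108 g/mol.
Mg contributes 3 × 24.305 = 72.915 g per mole.
72.915/277.108 = 0.2631 → 26.31%.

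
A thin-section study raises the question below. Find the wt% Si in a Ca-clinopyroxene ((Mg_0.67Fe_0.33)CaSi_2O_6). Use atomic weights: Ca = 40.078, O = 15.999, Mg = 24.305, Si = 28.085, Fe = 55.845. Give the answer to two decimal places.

Formula mass = 0.67×24.305 + 0.33×55.845 + 1×40.078 + 2×28.085 + 6×15.999 = 226.955 g/mol, of which 56.170 g is Si.
So Si makes up 56.170/226.955 = 0.2475 of the mass, i.e. 24.75%.

24.75 wt%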